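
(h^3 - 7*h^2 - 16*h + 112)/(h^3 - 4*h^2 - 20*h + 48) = (h^2 - 11*h + 28)/(h^2 - 8*h + 12)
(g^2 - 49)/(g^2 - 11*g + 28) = (g + 7)/(g - 4)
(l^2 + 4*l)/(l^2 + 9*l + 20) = l/(l + 5)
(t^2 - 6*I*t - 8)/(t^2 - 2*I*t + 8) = (t - 2*I)/(t + 2*I)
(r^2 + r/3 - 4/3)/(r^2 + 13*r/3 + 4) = (r - 1)/(r + 3)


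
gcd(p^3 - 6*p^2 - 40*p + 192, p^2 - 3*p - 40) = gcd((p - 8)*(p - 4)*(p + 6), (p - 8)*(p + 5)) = p - 8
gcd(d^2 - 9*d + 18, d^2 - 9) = d - 3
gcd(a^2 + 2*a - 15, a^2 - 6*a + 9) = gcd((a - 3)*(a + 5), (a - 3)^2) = a - 3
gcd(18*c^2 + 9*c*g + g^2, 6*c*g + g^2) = 6*c + g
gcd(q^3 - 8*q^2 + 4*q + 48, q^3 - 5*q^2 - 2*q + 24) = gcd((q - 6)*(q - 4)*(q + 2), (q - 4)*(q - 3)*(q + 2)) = q^2 - 2*q - 8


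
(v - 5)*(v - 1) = v^2 - 6*v + 5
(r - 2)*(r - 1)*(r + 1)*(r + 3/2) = r^4 - r^3/2 - 4*r^2 + r/2 + 3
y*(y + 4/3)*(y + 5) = y^3 + 19*y^2/3 + 20*y/3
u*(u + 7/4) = u^2 + 7*u/4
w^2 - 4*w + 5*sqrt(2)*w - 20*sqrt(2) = (w - 4)*(w + 5*sqrt(2))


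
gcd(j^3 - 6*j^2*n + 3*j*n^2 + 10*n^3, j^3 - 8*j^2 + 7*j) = 1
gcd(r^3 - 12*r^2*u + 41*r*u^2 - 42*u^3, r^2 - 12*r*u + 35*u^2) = r - 7*u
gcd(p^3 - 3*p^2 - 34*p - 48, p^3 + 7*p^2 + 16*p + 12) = p^2 + 5*p + 6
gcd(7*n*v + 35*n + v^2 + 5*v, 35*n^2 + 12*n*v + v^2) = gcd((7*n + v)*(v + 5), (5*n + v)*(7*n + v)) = 7*n + v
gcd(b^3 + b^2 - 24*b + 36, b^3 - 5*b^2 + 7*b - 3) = b - 3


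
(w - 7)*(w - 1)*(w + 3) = w^3 - 5*w^2 - 17*w + 21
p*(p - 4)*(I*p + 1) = I*p^3 + p^2 - 4*I*p^2 - 4*p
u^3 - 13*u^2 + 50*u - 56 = (u - 7)*(u - 4)*(u - 2)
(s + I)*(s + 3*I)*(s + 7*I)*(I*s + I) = I*s^4 - 11*s^3 + I*s^3 - 11*s^2 - 31*I*s^2 + 21*s - 31*I*s + 21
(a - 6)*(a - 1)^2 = a^3 - 8*a^2 + 13*a - 6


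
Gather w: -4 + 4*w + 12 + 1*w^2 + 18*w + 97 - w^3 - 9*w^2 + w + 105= -w^3 - 8*w^2 + 23*w + 210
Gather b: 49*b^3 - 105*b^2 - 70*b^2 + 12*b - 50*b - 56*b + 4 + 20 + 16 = 49*b^3 - 175*b^2 - 94*b + 40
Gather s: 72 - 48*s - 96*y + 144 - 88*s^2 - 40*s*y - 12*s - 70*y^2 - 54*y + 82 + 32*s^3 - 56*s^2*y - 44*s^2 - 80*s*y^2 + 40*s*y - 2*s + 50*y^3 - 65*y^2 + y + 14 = 32*s^3 + s^2*(-56*y - 132) + s*(-80*y^2 - 62) + 50*y^3 - 135*y^2 - 149*y + 312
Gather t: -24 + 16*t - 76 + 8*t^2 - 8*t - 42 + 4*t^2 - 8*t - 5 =12*t^2 - 147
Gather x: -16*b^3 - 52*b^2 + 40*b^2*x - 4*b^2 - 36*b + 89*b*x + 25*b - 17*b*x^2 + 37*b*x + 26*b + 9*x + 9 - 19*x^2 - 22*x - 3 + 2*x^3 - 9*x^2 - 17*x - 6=-16*b^3 - 56*b^2 + 15*b + 2*x^3 + x^2*(-17*b - 28) + x*(40*b^2 + 126*b - 30)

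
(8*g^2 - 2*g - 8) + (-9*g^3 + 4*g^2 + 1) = -9*g^3 + 12*g^2 - 2*g - 7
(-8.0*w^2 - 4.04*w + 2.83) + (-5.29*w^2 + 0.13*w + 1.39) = -13.29*w^2 - 3.91*w + 4.22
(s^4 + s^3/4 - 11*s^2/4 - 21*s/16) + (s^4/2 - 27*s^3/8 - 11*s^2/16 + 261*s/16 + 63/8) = 3*s^4/2 - 25*s^3/8 - 55*s^2/16 + 15*s + 63/8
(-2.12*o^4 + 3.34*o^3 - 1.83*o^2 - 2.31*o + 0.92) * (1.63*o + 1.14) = -3.4556*o^5 + 3.0274*o^4 + 0.8247*o^3 - 5.8515*o^2 - 1.1338*o + 1.0488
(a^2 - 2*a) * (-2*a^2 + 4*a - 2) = -2*a^4 + 8*a^3 - 10*a^2 + 4*a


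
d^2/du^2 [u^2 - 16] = 2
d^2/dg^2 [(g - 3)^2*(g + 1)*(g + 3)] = 12*g^2 - 12*g - 24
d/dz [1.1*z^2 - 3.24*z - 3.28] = 2.2*z - 3.24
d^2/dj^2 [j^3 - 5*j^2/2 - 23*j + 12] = 6*j - 5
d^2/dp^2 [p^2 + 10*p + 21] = 2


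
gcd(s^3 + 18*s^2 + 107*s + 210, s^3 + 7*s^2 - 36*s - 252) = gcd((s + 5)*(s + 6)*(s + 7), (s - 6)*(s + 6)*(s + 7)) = s^2 + 13*s + 42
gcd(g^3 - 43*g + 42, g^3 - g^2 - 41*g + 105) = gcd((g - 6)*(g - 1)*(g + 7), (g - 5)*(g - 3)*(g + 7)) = g + 7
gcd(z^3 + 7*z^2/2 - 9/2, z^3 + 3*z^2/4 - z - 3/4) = z - 1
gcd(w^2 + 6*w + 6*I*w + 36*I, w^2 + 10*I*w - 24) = w + 6*I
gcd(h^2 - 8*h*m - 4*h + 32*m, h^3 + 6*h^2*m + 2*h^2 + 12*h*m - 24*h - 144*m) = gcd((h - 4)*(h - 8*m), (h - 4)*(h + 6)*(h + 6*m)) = h - 4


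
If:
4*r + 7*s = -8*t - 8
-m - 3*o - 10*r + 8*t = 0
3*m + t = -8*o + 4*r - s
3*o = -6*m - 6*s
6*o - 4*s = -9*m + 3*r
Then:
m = -16/1441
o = -3760/18733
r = -10928/18733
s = 2088/18733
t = -15096/18733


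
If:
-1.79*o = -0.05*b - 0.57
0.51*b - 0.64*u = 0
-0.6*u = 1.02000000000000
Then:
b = -2.13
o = 0.26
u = -1.70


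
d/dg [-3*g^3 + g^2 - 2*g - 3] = -9*g^2 + 2*g - 2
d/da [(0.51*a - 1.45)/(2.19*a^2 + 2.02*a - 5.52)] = (-1.1169*a^2 + 6.351*a + 0.1138)/(4.7961*a^4 + 8.8476*a^3 - 20.0972*a^2 - 22.3008*a + 30.4704)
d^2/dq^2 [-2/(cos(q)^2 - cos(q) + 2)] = 2*(-4*sin(q)^4 - 5*sin(q)^2 - 23*cos(q)/4 + 3*cos(3*q)/4 + 7)/(sin(q)^2 + cos(q) - 3)^3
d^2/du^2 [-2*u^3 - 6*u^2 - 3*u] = -12*u - 12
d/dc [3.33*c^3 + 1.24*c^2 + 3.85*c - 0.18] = 9.99*c^2 + 2.48*c + 3.85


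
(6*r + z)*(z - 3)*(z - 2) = 6*r*z^2 - 30*r*z + 36*r + z^3 - 5*z^2 + 6*z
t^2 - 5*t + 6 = (t - 3)*(t - 2)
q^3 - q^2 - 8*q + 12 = (q - 2)^2*(q + 3)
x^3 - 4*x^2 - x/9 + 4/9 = (x - 4)*(x - 1/3)*(x + 1/3)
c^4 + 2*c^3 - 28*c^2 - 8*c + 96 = (c - 4)*(c - 2)*(c + 2)*(c + 6)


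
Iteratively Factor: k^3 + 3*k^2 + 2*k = (k)*(k^2 + 3*k + 2) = k*(k + 2)*(k + 1)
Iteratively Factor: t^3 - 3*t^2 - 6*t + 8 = (t - 4)*(t^2 + t - 2) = (t - 4)*(t - 1)*(t + 2)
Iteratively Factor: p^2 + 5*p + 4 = (p + 1)*(p + 4)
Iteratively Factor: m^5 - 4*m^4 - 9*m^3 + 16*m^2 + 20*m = (m)*(m^4 - 4*m^3 - 9*m^2 + 16*m + 20) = m*(m - 2)*(m^3 - 2*m^2 - 13*m - 10) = m*(m - 2)*(m + 1)*(m^2 - 3*m - 10) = m*(m - 2)*(m + 1)*(m + 2)*(m - 5)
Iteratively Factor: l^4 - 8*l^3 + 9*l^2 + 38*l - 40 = (l - 4)*(l^3 - 4*l^2 - 7*l + 10) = (l - 5)*(l - 4)*(l^2 + l - 2) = (l - 5)*(l - 4)*(l - 1)*(l + 2)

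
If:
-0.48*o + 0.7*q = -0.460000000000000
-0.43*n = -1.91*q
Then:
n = 4.44186046511628*q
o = 1.45833333333333*q + 0.958333333333333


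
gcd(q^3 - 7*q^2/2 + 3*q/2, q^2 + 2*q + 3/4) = 1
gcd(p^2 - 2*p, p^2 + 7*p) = p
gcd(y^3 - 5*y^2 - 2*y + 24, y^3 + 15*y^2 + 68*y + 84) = y + 2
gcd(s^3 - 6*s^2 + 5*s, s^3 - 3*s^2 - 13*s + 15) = s^2 - 6*s + 5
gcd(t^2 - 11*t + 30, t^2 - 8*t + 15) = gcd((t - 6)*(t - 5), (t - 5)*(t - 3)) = t - 5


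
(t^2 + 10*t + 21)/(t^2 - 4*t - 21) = (t + 7)/(t - 7)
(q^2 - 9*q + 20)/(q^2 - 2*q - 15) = (q - 4)/(q + 3)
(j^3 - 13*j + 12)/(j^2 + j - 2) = (j^2 + j - 12)/(j + 2)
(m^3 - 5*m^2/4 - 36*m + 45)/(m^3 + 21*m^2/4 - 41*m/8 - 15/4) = 2*(m - 6)/(2*m + 1)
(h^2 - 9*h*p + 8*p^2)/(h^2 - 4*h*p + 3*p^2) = (-h + 8*p)/(-h + 3*p)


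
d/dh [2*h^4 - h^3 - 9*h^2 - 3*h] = 8*h^3 - 3*h^2 - 18*h - 3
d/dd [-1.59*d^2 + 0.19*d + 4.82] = 0.19 - 3.18*d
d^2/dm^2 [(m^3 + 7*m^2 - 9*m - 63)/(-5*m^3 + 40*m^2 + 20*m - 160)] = 2*(-3*m^6 + 3*m^5 + 54*m^4 - 380*m^3 + 924*m^2 + 768*m + 2224)/(m^9 - 24*m^8 + 180*m^7 - 224*m^6 - 2256*m^5 + 4992*m^4 + 9152*m^3 - 23040*m^2 - 12288*m + 32768)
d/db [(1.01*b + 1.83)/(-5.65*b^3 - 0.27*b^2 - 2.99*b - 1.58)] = (11.413*b^3 + 31.2912*b^2 + 0.9882*b + 3.8759)/(31.9225*b^6 + 3.051*b^5 + 33.8599*b^4 + 19.4686*b^3 + 9.7933*b^2 + 9.4484*b + 2.4964)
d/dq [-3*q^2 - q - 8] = -6*q - 1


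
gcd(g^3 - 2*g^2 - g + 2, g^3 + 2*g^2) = 1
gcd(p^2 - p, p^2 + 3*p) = p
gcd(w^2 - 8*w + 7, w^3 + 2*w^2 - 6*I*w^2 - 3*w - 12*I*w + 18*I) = w - 1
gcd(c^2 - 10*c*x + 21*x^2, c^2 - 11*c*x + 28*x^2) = -c + 7*x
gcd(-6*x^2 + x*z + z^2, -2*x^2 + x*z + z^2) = 1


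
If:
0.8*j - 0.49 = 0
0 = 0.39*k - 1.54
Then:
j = 0.61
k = 3.95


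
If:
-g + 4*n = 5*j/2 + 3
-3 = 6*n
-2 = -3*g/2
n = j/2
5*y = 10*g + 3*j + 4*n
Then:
No Solution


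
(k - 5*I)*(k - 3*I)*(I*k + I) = I*k^3 + 8*k^2 + I*k^2 + 8*k - 15*I*k - 15*I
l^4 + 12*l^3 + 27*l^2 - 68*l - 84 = (l - 2)*(l + 1)*(l + 6)*(l + 7)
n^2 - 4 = (n - 2)*(n + 2)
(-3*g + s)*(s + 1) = -3*g*s - 3*g + s^2 + s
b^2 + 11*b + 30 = (b + 5)*(b + 6)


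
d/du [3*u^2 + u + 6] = 6*u + 1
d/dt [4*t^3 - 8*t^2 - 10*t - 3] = 12*t^2 - 16*t - 10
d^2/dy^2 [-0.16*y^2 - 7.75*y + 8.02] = -0.320000000000000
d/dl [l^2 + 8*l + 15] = 2*l + 8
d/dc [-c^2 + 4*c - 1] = 4 - 2*c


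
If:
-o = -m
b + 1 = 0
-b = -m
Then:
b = -1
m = -1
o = -1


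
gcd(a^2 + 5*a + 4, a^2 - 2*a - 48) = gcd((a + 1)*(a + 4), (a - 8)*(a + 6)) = 1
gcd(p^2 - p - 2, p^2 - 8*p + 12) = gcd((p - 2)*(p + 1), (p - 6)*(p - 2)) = p - 2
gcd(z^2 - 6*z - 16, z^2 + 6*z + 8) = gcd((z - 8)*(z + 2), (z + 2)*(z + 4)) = z + 2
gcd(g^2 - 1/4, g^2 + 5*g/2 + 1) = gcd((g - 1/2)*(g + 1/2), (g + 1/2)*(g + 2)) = g + 1/2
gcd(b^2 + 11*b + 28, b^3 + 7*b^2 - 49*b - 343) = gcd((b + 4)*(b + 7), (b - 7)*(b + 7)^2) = b + 7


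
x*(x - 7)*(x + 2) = x^3 - 5*x^2 - 14*x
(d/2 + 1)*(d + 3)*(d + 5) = d^3/2 + 5*d^2 + 31*d/2 + 15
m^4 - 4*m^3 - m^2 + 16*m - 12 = (m - 3)*(m - 2)*(m - 1)*(m + 2)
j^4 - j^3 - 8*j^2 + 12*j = j*(j - 2)^2*(j + 3)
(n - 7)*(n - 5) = n^2 - 12*n + 35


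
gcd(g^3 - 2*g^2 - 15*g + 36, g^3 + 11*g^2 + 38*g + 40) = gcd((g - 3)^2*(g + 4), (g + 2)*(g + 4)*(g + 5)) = g + 4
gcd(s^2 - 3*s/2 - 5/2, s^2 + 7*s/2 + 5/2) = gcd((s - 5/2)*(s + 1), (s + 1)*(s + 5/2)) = s + 1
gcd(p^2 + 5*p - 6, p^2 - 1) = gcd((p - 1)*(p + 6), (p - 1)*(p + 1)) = p - 1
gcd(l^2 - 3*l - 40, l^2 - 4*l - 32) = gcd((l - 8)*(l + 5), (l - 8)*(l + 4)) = l - 8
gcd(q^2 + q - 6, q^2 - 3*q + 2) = q - 2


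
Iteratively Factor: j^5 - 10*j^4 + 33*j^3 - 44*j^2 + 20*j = (j)*(j^4 - 10*j^3 + 33*j^2 - 44*j + 20) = j*(j - 1)*(j^3 - 9*j^2 + 24*j - 20) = j*(j - 2)*(j - 1)*(j^2 - 7*j + 10) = j*(j - 2)^2*(j - 1)*(j - 5)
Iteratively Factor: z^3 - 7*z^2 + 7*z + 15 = (z - 3)*(z^2 - 4*z - 5) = (z - 5)*(z - 3)*(z + 1)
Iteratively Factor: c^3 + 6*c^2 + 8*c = (c + 4)*(c^2 + 2*c) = c*(c + 4)*(c + 2)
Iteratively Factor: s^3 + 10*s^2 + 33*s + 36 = (s + 3)*(s^2 + 7*s + 12) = (s + 3)*(s + 4)*(s + 3)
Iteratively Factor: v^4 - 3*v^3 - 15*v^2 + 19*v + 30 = (v + 1)*(v^3 - 4*v^2 - 11*v + 30) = (v - 2)*(v + 1)*(v^2 - 2*v - 15) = (v - 5)*(v - 2)*(v + 1)*(v + 3)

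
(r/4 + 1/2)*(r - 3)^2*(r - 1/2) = r^4/4 - 9*r^3/8 - r^2/4 + 39*r/8 - 9/4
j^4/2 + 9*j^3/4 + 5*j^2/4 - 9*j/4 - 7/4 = (j/2 + 1/2)*(j - 1)*(j + 1)*(j + 7/2)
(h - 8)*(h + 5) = h^2 - 3*h - 40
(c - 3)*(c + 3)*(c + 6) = c^3 + 6*c^2 - 9*c - 54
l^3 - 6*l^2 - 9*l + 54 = (l - 6)*(l - 3)*(l + 3)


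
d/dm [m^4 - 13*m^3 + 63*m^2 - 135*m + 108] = 4*m^3 - 39*m^2 + 126*m - 135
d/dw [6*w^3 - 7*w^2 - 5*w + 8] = 18*w^2 - 14*w - 5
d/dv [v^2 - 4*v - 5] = 2*v - 4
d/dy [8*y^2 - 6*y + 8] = 16*y - 6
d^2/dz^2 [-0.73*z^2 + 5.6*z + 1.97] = -1.46000000000000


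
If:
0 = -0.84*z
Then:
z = 0.00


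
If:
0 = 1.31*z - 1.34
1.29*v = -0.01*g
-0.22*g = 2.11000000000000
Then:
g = -9.59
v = 0.07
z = 1.02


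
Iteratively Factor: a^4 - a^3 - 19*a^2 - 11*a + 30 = (a - 5)*(a^3 + 4*a^2 + a - 6) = (a - 5)*(a + 2)*(a^2 + 2*a - 3) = (a - 5)*(a - 1)*(a + 2)*(a + 3)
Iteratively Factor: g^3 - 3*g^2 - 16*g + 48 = (g - 3)*(g^2 - 16) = (g - 3)*(g + 4)*(g - 4)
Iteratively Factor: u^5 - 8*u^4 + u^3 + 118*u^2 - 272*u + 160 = (u - 2)*(u^4 - 6*u^3 - 11*u^2 + 96*u - 80) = (u - 4)*(u - 2)*(u^3 - 2*u^2 - 19*u + 20) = (u - 5)*(u - 4)*(u - 2)*(u^2 + 3*u - 4) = (u - 5)*(u - 4)*(u - 2)*(u - 1)*(u + 4)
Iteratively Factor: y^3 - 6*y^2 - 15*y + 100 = (y - 5)*(y^2 - y - 20) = (y - 5)*(y + 4)*(y - 5)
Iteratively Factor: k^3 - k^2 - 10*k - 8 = (k + 1)*(k^2 - 2*k - 8) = (k + 1)*(k + 2)*(k - 4)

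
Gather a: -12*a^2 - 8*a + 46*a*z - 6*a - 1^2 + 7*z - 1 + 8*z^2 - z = -12*a^2 + a*(46*z - 14) + 8*z^2 + 6*z - 2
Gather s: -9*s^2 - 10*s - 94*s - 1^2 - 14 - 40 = -9*s^2 - 104*s - 55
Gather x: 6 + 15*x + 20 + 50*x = 65*x + 26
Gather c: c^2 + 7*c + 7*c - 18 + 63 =c^2 + 14*c + 45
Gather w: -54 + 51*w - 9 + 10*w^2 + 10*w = 10*w^2 + 61*w - 63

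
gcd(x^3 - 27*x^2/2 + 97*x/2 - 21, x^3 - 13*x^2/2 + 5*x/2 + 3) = x - 6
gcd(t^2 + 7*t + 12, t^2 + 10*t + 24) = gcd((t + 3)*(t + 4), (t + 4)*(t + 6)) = t + 4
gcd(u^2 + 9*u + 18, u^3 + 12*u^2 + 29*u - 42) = u + 6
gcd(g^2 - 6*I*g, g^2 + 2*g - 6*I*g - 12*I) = g - 6*I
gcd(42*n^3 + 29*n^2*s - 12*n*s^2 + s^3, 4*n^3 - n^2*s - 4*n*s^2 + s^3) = n + s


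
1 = 1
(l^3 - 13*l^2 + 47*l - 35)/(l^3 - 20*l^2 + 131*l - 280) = (l - 1)/(l - 8)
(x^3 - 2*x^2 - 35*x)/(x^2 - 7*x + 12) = x*(x^2 - 2*x - 35)/(x^2 - 7*x + 12)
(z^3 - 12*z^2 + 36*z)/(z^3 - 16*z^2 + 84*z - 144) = z/(z - 4)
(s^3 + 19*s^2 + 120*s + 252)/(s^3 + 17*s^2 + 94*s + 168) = (s + 6)/(s + 4)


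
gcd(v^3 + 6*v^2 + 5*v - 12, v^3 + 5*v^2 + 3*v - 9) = v^2 + 2*v - 3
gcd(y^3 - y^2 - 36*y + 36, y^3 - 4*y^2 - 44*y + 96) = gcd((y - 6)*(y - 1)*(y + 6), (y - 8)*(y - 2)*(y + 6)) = y + 6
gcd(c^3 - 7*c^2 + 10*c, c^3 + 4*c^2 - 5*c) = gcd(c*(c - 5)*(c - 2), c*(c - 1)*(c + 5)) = c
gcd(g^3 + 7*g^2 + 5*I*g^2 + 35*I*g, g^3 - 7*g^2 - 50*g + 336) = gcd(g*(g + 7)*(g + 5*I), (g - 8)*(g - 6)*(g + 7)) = g + 7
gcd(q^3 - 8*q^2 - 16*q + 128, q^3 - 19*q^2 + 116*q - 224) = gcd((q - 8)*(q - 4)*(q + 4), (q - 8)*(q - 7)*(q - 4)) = q^2 - 12*q + 32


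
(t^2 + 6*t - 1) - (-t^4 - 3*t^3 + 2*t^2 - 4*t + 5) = t^4 + 3*t^3 - t^2 + 10*t - 6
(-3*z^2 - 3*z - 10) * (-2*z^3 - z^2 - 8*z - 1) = 6*z^5 + 9*z^4 + 47*z^3 + 37*z^2 + 83*z + 10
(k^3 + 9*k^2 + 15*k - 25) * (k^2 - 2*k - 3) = k^5 + 7*k^4 - 6*k^3 - 82*k^2 + 5*k + 75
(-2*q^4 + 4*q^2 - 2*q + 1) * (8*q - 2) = -16*q^5 + 4*q^4 + 32*q^3 - 24*q^2 + 12*q - 2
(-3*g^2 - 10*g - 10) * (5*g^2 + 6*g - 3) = -15*g^4 - 68*g^3 - 101*g^2 - 30*g + 30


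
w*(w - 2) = w^2 - 2*w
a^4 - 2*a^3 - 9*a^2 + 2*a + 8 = (a - 4)*(a - 1)*(a + 1)*(a + 2)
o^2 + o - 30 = (o - 5)*(o + 6)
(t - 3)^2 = t^2 - 6*t + 9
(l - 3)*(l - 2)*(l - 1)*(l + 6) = l^4 - 25*l^2 + 60*l - 36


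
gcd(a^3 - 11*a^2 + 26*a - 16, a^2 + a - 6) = a - 2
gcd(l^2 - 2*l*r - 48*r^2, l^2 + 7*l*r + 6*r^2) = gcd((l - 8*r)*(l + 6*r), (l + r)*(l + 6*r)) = l + 6*r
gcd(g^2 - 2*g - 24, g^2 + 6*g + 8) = g + 4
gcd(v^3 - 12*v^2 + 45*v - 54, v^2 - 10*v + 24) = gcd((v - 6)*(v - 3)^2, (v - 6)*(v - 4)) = v - 6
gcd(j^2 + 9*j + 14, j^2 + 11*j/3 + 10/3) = j + 2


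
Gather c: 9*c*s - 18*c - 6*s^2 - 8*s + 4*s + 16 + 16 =c*(9*s - 18) - 6*s^2 - 4*s + 32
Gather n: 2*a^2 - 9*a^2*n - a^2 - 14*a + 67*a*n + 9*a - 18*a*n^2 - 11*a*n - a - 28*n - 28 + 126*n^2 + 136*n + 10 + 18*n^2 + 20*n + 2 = a^2 - 6*a + n^2*(144 - 18*a) + n*(-9*a^2 + 56*a + 128) - 16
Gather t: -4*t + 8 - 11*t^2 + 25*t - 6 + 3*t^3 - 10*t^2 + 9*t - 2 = 3*t^3 - 21*t^2 + 30*t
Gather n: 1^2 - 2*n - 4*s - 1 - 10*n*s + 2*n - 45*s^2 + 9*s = -10*n*s - 45*s^2 + 5*s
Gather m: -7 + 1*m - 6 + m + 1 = 2*m - 12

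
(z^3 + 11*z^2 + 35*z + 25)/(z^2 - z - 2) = (z^2 + 10*z + 25)/(z - 2)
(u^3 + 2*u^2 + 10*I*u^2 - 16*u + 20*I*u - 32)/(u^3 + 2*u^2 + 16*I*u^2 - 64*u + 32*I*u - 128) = (u + 2*I)/(u + 8*I)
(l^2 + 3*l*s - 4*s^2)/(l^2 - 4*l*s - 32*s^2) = (-l + s)/(-l + 8*s)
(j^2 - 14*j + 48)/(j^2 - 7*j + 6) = (j - 8)/(j - 1)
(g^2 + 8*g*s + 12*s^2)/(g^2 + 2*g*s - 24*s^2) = (-g - 2*s)/(-g + 4*s)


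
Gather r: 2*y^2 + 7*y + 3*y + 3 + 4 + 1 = 2*y^2 + 10*y + 8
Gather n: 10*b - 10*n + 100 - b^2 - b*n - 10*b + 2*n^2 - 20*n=-b^2 + 2*n^2 + n*(-b - 30) + 100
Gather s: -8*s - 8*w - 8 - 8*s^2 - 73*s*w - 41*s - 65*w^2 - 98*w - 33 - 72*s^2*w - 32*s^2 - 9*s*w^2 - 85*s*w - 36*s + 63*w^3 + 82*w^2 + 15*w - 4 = s^2*(-72*w - 40) + s*(-9*w^2 - 158*w - 85) + 63*w^3 + 17*w^2 - 91*w - 45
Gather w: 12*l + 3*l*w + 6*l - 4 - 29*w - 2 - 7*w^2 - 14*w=18*l - 7*w^2 + w*(3*l - 43) - 6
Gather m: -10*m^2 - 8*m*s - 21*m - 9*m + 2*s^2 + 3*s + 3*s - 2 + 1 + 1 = -10*m^2 + m*(-8*s - 30) + 2*s^2 + 6*s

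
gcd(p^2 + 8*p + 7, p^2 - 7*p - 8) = p + 1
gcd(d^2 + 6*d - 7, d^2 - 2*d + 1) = d - 1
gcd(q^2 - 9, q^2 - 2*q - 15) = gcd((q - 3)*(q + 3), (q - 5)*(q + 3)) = q + 3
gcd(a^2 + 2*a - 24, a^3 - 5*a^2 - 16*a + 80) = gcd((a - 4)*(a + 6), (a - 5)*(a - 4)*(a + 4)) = a - 4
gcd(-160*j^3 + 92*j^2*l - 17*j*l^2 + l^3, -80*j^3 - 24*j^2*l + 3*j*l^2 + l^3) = 5*j - l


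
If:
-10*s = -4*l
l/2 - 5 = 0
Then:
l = 10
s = 4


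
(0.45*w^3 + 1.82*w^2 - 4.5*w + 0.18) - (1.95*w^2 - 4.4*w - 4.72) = 0.45*w^3 - 0.13*w^2 - 0.0999999999999996*w + 4.9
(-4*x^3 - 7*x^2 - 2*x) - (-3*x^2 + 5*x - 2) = -4*x^3 - 4*x^2 - 7*x + 2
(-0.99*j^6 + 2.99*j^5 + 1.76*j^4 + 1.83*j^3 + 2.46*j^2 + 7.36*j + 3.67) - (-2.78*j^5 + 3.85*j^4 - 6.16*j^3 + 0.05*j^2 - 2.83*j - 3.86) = -0.99*j^6 + 5.77*j^5 - 2.09*j^4 + 7.99*j^3 + 2.41*j^2 + 10.19*j + 7.53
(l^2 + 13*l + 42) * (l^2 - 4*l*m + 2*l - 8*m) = l^4 - 4*l^3*m + 15*l^3 - 60*l^2*m + 68*l^2 - 272*l*m + 84*l - 336*m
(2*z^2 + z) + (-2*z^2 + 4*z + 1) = 5*z + 1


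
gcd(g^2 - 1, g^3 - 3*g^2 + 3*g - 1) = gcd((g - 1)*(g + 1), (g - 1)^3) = g - 1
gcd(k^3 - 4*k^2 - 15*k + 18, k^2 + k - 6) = k + 3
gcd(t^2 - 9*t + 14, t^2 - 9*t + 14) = t^2 - 9*t + 14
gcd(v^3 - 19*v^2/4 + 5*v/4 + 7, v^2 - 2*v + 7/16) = v - 7/4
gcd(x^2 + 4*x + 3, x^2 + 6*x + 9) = x + 3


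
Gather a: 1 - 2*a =1 - 2*a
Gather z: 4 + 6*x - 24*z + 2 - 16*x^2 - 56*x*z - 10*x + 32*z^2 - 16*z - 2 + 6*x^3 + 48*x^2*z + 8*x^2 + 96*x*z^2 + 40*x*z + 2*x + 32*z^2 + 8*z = 6*x^3 - 8*x^2 - 2*x + z^2*(96*x + 64) + z*(48*x^2 - 16*x - 32) + 4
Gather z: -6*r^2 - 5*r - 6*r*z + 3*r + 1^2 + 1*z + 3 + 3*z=-6*r^2 - 2*r + z*(4 - 6*r) + 4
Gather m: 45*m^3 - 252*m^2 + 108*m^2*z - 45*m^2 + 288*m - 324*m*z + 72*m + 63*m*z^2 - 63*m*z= 45*m^3 + m^2*(108*z - 297) + m*(63*z^2 - 387*z + 360)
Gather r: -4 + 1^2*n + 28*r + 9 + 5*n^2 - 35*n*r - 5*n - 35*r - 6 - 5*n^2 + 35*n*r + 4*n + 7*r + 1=0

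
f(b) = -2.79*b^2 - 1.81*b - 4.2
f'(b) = -5.58*b - 1.81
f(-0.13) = -4.01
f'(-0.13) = -1.08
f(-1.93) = -11.10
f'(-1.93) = 8.96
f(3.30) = -40.56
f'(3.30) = -20.22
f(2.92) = -33.27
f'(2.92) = -18.10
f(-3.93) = -40.18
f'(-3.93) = 20.12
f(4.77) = -76.31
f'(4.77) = -28.43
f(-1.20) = -6.05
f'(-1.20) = 4.89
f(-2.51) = -17.23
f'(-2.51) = 12.20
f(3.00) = -34.74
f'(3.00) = -18.55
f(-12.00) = -384.24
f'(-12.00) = 65.15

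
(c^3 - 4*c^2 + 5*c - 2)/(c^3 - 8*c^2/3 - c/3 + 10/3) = 3*(c^2 - 2*c + 1)/(3*c^2 - 2*c - 5)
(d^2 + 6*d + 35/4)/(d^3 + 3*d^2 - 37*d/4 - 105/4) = 1/(d - 3)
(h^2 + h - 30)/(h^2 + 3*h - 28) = (h^2 + h - 30)/(h^2 + 3*h - 28)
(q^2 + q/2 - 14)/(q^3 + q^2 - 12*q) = (q - 7/2)/(q*(q - 3))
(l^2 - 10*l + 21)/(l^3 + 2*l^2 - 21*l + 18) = (l - 7)/(l^2 + 5*l - 6)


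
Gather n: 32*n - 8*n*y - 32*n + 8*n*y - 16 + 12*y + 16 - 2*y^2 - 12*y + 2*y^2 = 0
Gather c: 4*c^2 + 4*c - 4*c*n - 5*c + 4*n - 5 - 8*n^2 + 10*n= 4*c^2 + c*(-4*n - 1) - 8*n^2 + 14*n - 5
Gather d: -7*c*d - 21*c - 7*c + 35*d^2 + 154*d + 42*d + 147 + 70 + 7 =-28*c + 35*d^2 + d*(196 - 7*c) + 224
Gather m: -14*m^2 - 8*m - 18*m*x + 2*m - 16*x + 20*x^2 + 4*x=-14*m^2 + m*(-18*x - 6) + 20*x^2 - 12*x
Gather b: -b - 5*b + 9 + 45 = 54 - 6*b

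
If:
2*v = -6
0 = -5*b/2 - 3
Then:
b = -6/5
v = -3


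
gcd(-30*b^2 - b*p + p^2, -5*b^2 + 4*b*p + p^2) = 5*b + p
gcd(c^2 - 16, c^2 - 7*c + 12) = c - 4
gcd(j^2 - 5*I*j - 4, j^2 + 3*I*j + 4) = j - I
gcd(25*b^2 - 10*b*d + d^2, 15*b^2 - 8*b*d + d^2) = 5*b - d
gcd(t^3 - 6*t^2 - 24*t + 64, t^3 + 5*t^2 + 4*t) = t + 4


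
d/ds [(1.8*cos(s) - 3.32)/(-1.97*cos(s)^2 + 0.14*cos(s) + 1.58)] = (-3.546*cos(s)^2 + 13.0808*cos(s) - 3.3088)*sin(s)/(3.8809*cos(s)^4 - 0.5516*cos(s)^3 - 6.2056*cos(s)^2 + 0.4424*cos(s) + 2.4964)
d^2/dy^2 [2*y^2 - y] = 4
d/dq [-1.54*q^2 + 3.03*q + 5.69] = 3.03 - 3.08*q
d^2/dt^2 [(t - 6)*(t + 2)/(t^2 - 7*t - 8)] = 6*(t^3 - 4*t^2 + 52*t - 132)/(t^6 - 21*t^5 + 123*t^4 - 7*t^3 - 984*t^2 - 1344*t - 512)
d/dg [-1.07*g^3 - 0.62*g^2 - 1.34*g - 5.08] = -3.21*g^2 - 1.24*g - 1.34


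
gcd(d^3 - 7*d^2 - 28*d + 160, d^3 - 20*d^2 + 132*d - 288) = d - 8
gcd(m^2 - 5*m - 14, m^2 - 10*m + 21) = m - 7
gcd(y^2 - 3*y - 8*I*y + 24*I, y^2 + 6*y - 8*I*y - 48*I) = y - 8*I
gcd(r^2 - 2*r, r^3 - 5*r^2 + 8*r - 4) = r - 2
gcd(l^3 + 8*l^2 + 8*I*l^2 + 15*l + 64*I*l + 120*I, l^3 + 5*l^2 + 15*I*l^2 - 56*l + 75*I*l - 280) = l^2 + l*(5 + 8*I) + 40*I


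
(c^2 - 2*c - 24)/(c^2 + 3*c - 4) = (c - 6)/(c - 1)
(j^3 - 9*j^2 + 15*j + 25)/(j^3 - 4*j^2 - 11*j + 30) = (j^2 - 4*j - 5)/(j^2 + j - 6)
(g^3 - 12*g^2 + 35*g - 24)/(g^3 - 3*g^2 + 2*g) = (g^2 - 11*g + 24)/(g*(g - 2))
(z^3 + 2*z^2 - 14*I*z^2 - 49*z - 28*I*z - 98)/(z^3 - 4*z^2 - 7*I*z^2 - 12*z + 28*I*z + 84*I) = (z - 7*I)/(z - 6)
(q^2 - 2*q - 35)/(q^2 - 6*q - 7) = (q + 5)/(q + 1)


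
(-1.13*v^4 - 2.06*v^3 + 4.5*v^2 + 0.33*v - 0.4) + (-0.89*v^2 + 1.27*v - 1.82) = -1.13*v^4 - 2.06*v^3 + 3.61*v^2 + 1.6*v - 2.22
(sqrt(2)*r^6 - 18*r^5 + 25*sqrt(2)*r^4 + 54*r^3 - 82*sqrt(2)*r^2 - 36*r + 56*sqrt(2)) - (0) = sqrt(2)*r^6 - 18*r^5 + 25*sqrt(2)*r^4 + 54*r^3 - 82*sqrt(2)*r^2 - 36*r + 56*sqrt(2)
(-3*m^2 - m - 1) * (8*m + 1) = -24*m^3 - 11*m^2 - 9*m - 1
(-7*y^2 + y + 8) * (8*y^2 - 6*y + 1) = -56*y^4 + 50*y^3 + 51*y^2 - 47*y + 8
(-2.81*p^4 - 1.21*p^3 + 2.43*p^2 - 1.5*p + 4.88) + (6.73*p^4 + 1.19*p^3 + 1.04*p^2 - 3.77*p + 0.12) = 3.92*p^4 - 0.02*p^3 + 3.47*p^2 - 5.27*p + 5.0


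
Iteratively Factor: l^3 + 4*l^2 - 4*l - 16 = (l + 2)*(l^2 + 2*l - 8) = (l + 2)*(l + 4)*(l - 2)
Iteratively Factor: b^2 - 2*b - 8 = (b - 4)*(b + 2)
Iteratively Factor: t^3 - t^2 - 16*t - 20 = (t + 2)*(t^2 - 3*t - 10) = (t - 5)*(t + 2)*(t + 2)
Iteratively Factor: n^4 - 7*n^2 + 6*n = (n - 2)*(n^3 + 2*n^2 - 3*n) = (n - 2)*(n + 3)*(n^2 - n) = (n - 2)*(n - 1)*(n + 3)*(n)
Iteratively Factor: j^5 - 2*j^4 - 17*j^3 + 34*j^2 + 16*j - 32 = (j - 1)*(j^4 - j^3 - 18*j^2 + 16*j + 32) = (j - 4)*(j - 1)*(j^3 + 3*j^2 - 6*j - 8) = (j - 4)*(j - 1)*(j + 1)*(j^2 + 2*j - 8) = (j - 4)*(j - 2)*(j - 1)*(j + 1)*(j + 4)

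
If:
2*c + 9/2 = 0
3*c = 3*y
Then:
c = -9/4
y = -9/4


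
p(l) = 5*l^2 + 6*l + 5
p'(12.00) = 126.00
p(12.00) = 797.00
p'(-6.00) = -54.00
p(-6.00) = 149.00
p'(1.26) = 18.60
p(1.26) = 20.50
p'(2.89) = 34.90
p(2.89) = 64.10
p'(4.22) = 48.20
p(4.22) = 119.36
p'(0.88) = 14.80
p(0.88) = 14.15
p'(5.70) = 63.00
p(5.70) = 201.65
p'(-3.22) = -26.20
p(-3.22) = 37.52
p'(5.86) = 64.60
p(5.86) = 211.86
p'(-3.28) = -26.80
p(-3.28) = 39.11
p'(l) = 10*l + 6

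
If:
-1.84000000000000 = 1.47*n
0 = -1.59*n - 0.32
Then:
No Solution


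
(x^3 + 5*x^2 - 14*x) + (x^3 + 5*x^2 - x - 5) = 2*x^3 + 10*x^2 - 15*x - 5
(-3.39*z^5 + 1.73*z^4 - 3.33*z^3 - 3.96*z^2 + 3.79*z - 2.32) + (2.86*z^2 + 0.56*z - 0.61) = -3.39*z^5 + 1.73*z^4 - 3.33*z^3 - 1.1*z^2 + 4.35*z - 2.93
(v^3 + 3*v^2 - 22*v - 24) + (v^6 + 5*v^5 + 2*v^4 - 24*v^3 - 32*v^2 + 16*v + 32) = v^6 + 5*v^5 + 2*v^4 - 23*v^3 - 29*v^2 - 6*v + 8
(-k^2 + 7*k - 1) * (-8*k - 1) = 8*k^3 - 55*k^2 + k + 1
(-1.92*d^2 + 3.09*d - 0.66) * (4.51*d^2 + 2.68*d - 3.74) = -8.6592*d^4 + 8.7903*d^3 + 12.4854*d^2 - 13.3254*d + 2.4684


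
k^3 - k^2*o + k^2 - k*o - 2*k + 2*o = (k - 1)*(k + 2)*(k - o)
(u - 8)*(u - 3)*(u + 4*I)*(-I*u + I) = -I*u^4 + 4*u^3 + 12*I*u^3 - 48*u^2 - 35*I*u^2 + 140*u + 24*I*u - 96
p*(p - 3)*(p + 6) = p^3 + 3*p^2 - 18*p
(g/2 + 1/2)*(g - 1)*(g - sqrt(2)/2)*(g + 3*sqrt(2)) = g^4/2 + 5*sqrt(2)*g^3/4 - 2*g^2 - 5*sqrt(2)*g/4 + 3/2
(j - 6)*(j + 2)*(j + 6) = j^3 + 2*j^2 - 36*j - 72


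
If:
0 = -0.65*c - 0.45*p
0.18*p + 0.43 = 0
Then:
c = 1.65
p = -2.39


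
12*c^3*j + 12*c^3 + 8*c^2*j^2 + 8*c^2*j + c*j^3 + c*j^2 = (2*c + j)*(6*c + j)*(c*j + c)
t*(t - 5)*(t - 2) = t^3 - 7*t^2 + 10*t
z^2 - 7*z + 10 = (z - 5)*(z - 2)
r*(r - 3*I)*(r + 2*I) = r^3 - I*r^2 + 6*r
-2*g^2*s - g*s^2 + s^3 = s*(-2*g + s)*(g + s)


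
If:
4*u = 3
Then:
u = 3/4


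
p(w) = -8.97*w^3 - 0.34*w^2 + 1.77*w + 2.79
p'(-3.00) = -238.38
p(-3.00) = 236.61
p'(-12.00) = -3865.11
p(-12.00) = 15432.75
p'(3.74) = -377.18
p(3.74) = -464.60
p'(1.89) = -95.64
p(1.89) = -55.64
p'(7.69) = -1594.81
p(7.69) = -4082.87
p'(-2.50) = -164.72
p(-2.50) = 136.40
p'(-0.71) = -11.31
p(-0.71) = 4.57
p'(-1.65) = -70.37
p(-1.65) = 39.24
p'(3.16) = -269.09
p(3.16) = -278.06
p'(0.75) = -13.88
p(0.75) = 0.14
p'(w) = -26.91*w^2 - 0.68*w + 1.77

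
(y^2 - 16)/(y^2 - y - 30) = (16 - y^2)/(-y^2 + y + 30)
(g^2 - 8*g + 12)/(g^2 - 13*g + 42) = (g - 2)/(g - 7)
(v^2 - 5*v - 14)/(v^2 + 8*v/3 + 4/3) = 3*(v - 7)/(3*v + 2)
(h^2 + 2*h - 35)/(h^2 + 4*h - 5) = (h^2 + 2*h - 35)/(h^2 + 4*h - 5)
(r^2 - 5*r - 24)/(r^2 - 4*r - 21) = (r - 8)/(r - 7)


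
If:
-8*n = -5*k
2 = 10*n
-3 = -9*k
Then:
No Solution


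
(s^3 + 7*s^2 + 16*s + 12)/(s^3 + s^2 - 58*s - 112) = (s^2 + 5*s + 6)/(s^2 - s - 56)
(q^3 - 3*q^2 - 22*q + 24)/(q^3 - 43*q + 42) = (q + 4)/(q + 7)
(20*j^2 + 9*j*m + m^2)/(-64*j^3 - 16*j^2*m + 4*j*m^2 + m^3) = (-5*j - m)/(16*j^2 - m^2)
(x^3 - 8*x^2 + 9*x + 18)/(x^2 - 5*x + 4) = (x^3 - 8*x^2 + 9*x + 18)/(x^2 - 5*x + 4)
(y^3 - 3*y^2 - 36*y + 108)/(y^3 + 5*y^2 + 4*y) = (y^3 - 3*y^2 - 36*y + 108)/(y*(y^2 + 5*y + 4))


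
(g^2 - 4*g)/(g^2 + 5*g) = (g - 4)/(g + 5)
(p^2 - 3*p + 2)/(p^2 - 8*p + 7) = (p - 2)/(p - 7)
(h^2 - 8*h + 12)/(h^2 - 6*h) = (h - 2)/h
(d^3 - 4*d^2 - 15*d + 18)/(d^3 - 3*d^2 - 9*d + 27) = (d^2 - 7*d + 6)/(d^2 - 6*d + 9)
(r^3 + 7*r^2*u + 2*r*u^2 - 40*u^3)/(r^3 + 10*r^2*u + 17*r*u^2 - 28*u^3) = (r^2 + 3*r*u - 10*u^2)/(r^2 + 6*r*u - 7*u^2)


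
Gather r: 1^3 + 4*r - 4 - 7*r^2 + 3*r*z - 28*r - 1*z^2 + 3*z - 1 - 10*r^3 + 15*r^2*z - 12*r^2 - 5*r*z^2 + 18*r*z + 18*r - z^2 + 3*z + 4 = -10*r^3 + r^2*(15*z - 19) + r*(-5*z^2 + 21*z - 6) - 2*z^2 + 6*z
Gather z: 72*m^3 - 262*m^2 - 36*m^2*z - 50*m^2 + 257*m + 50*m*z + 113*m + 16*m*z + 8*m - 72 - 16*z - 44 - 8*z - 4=72*m^3 - 312*m^2 + 378*m + z*(-36*m^2 + 66*m - 24) - 120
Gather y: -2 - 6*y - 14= -6*y - 16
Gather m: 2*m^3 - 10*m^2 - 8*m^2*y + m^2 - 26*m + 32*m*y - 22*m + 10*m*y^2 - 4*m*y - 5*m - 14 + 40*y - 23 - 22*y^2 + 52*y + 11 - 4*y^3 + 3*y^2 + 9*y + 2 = 2*m^3 + m^2*(-8*y - 9) + m*(10*y^2 + 28*y - 53) - 4*y^3 - 19*y^2 + 101*y - 24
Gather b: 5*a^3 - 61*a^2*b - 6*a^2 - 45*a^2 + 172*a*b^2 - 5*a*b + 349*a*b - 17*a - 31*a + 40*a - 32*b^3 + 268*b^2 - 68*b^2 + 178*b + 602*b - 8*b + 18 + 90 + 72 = 5*a^3 - 51*a^2 - 8*a - 32*b^3 + b^2*(172*a + 200) + b*(-61*a^2 + 344*a + 772) + 180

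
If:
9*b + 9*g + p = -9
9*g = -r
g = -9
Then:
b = 8 - p/9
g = -9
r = 81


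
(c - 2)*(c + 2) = c^2 - 4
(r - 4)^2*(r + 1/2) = r^3 - 15*r^2/2 + 12*r + 8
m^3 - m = m*(m - 1)*(m + 1)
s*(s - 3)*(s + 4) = s^3 + s^2 - 12*s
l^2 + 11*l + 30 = (l + 5)*(l + 6)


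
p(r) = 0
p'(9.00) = 0.00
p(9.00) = 0.00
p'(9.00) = 0.00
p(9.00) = 0.00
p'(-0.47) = 0.00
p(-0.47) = 0.00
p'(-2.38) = 0.00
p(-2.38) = 0.00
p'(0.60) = 0.00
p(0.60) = 0.00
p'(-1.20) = 0.00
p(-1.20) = 0.00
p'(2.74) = 0.00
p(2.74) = 0.00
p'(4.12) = 0.00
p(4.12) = 0.00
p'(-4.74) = 0.00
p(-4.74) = 0.00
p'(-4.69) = 0.00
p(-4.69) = 0.00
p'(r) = 0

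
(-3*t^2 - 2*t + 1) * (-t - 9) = 3*t^3 + 29*t^2 + 17*t - 9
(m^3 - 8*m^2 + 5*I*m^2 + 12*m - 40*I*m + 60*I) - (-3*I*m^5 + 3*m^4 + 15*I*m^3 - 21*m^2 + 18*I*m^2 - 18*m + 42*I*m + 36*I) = 3*I*m^5 - 3*m^4 + m^3 - 15*I*m^3 + 13*m^2 - 13*I*m^2 + 30*m - 82*I*m + 24*I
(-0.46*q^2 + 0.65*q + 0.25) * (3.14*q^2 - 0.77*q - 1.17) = -1.4444*q^4 + 2.3952*q^3 + 0.8227*q^2 - 0.953*q - 0.2925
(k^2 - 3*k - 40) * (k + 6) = k^3 + 3*k^2 - 58*k - 240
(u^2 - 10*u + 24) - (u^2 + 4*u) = 24 - 14*u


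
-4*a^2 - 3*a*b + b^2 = (-4*a + b)*(a + b)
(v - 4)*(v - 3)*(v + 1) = v^3 - 6*v^2 + 5*v + 12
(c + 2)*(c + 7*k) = c^2 + 7*c*k + 2*c + 14*k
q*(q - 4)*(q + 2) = q^3 - 2*q^2 - 8*q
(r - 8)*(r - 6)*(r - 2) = r^3 - 16*r^2 + 76*r - 96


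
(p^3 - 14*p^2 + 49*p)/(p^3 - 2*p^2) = (p^2 - 14*p + 49)/(p*(p - 2))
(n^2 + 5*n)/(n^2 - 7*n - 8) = n*(n + 5)/(n^2 - 7*n - 8)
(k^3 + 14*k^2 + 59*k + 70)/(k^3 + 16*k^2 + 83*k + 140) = (k + 2)/(k + 4)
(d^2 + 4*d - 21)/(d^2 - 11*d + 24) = (d + 7)/(d - 8)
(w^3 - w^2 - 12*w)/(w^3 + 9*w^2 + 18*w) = (w - 4)/(w + 6)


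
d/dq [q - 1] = 1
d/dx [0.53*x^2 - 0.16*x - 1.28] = 1.06*x - 0.16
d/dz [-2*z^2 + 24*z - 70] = 24 - 4*z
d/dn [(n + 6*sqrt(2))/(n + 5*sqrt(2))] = -sqrt(2)/(n + 5*sqrt(2))^2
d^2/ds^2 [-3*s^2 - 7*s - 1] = -6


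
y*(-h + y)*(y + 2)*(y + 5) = -h*y^3 - 7*h*y^2 - 10*h*y + y^4 + 7*y^3 + 10*y^2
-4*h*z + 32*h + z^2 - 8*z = (-4*h + z)*(z - 8)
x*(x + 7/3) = x^2 + 7*x/3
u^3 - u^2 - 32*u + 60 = (u - 5)*(u - 2)*(u + 6)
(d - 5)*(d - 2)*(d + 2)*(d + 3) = d^4 - 2*d^3 - 19*d^2 + 8*d + 60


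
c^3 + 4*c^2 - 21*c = c*(c - 3)*(c + 7)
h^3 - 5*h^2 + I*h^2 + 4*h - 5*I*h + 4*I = (h - 4)*(h - 1)*(h + I)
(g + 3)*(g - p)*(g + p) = g^3 + 3*g^2 - g*p^2 - 3*p^2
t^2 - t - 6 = (t - 3)*(t + 2)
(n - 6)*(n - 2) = n^2 - 8*n + 12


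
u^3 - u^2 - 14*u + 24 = (u - 3)*(u - 2)*(u + 4)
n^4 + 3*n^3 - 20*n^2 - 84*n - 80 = (n - 5)*(n + 2)^2*(n + 4)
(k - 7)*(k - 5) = k^2 - 12*k + 35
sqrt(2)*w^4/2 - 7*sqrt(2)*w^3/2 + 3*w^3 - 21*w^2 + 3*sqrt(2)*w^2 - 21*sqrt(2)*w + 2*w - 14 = (w - 7)*(w + sqrt(2))^2*(sqrt(2)*w/2 + 1)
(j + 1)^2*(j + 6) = j^3 + 8*j^2 + 13*j + 6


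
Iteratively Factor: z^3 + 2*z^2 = (z + 2)*(z^2) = z*(z + 2)*(z)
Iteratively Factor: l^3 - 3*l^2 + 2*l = (l - 2)*(l^2 - l) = (l - 2)*(l - 1)*(l)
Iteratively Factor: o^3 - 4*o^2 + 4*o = (o - 2)*(o^2 - 2*o) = (o - 2)^2*(o)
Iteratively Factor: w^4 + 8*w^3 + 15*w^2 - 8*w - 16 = (w + 1)*(w^3 + 7*w^2 + 8*w - 16) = (w + 1)*(w + 4)*(w^2 + 3*w - 4) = (w + 1)*(w + 4)^2*(w - 1)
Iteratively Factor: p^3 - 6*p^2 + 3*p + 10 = (p - 2)*(p^2 - 4*p - 5) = (p - 2)*(p + 1)*(p - 5)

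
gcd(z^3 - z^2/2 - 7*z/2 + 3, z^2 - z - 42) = 1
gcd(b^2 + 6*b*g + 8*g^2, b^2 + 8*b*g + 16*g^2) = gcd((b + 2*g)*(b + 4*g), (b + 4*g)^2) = b + 4*g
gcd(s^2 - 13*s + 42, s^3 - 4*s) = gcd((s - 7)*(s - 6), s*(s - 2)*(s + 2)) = 1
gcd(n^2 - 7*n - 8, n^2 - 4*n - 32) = n - 8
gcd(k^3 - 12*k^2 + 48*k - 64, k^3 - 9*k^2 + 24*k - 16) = k^2 - 8*k + 16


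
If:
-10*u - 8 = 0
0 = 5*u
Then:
No Solution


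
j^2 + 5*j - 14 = (j - 2)*(j + 7)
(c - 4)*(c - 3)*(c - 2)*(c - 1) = c^4 - 10*c^3 + 35*c^2 - 50*c + 24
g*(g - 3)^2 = g^3 - 6*g^2 + 9*g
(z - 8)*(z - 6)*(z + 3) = z^3 - 11*z^2 + 6*z + 144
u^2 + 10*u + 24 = (u + 4)*(u + 6)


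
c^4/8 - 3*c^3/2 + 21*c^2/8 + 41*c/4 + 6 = (c/4 + 1/4)*(c/2 + 1/2)*(c - 8)*(c - 6)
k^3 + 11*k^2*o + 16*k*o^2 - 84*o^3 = (k - 2*o)*(k + 6*o)*(k + 7*o)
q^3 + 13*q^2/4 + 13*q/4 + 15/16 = (q + 1/2)*(q + 5/4)*(q + 3/2)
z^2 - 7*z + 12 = (z - 4)*(z - 3)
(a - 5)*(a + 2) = a^2 - 3*a - 10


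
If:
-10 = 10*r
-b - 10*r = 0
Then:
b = 10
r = -1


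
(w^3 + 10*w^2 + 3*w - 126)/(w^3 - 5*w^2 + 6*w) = (w^2 + 13*w + 42)/(w*(w - 2))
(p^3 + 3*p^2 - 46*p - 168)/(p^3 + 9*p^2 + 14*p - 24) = (p - 7)/(p - 1)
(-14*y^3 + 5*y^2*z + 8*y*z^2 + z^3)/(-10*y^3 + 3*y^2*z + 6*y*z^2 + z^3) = (7*y + z)/(5*y + z)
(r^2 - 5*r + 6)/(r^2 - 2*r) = (r - 3)/r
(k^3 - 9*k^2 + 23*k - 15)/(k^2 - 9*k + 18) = (k^2 - 6*k + 5)/(k - 6)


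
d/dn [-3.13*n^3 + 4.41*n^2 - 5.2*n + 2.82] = -9.39*n^2 + 8.82*n - 5.2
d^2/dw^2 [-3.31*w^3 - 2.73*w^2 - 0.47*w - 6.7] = -19.86*w - 5.46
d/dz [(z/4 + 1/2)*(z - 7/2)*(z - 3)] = 3*z^2/4 - 9*z/4 - 5/8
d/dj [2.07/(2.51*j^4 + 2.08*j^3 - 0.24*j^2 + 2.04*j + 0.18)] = (-20.7828*j^3 - 12.9168*j^2 + 0.9936*j - 4.2228)/(2.51*j^4 + 2.08*j^3 - 0.24*j^2 + 2.04*j + 0.18)^2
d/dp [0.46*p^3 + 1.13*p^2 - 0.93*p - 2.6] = 1.38*p^2 + 2.26*p - 0.93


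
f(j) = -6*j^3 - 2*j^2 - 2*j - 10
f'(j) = -18*j^2 - 4*j - 2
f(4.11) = -468.56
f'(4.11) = -322.50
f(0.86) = -17.02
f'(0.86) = -18.75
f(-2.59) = 86.01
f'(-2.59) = -112.39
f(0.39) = -11.44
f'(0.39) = -6.30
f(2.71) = -149.52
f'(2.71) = -145.03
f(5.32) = -980.66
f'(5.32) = -532.72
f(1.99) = -69.18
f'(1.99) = -81.24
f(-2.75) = 105.16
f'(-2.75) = -127.12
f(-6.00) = 1226.00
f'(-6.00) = -626.00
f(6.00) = -1390.00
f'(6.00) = -674.00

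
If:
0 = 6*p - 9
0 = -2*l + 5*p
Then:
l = 15/4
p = 3/2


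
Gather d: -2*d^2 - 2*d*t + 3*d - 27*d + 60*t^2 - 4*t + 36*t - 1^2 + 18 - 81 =-2*d^2 + d*(-2*t - 24) + 60*t^2 + 32*t - 64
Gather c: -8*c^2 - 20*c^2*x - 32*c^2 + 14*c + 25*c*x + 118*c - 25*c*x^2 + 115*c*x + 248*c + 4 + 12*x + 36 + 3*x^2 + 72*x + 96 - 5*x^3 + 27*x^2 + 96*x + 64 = c^2*(-20*x - 40) + c*(-25*x^2 + 140*x + 380) - 5*x^3 + 30*x^2 + 180*x + 200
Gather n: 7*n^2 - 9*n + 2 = 7*n^2 - 9*n + 2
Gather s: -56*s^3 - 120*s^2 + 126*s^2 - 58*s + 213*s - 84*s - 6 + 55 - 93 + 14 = -56*s^3 + 6*s^2 + 71*s - 30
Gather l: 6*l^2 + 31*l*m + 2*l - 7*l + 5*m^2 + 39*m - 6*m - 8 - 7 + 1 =6*l^2 + l*(31*m - 5) + 5*m^2 + 33*m - 14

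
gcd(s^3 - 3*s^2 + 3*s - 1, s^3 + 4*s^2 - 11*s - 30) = 1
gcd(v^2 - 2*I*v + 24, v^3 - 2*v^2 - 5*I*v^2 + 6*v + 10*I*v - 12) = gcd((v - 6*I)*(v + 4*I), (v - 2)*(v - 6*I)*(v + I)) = v - 6*I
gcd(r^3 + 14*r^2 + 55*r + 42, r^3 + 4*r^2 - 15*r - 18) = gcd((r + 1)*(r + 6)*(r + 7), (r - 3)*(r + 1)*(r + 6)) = r^2 + 7*r + 6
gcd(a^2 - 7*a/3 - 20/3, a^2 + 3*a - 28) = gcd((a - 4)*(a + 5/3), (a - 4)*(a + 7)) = a - 4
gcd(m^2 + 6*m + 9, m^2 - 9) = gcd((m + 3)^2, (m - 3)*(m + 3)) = m + 3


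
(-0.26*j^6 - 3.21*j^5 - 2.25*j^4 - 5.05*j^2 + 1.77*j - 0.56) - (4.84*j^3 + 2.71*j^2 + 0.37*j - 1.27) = -0.26*j^6 - 3.21*j^5 - 2.25*j^4 - 4.84*j^3 - 7.76*j^2 + 1.4*j + 0.71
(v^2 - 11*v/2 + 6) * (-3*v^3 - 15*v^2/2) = -3*v^5 + 9*v^4 + 93*v^3/4 - 45*v^2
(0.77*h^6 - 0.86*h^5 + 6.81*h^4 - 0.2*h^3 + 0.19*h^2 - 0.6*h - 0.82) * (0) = 0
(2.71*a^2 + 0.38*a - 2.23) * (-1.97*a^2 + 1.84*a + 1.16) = -5.3387*a^4 + 4.2378*a^3 + 8.2359*a^2 - 3.6624*a - 2.5868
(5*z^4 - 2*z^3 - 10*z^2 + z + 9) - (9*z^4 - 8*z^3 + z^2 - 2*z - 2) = -4*z^4 + 6*z^3 - 11*z^2 + 3*z + 11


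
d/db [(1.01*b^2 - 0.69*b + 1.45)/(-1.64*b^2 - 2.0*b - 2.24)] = (-3.1516*b^2 + 0.231199999999999*b + 4.4456)/(2.6896*b^4 + 6.56*b^3 + 11.3472*b^2 + 8.96*b + 5.0176)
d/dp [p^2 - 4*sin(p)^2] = 2*p - 4*sin(2*p)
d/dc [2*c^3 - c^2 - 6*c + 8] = 6*c^2 - 2*c - 6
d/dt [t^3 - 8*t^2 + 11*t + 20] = 3*t^2 - 16*t + 11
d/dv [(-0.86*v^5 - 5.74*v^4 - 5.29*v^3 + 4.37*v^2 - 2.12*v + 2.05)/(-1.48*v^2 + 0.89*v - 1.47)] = (3.8184*v^6 + 13.9288*v^5 - 1.1756*v^4 + 24.335*v^3 + 24.0806*v^2 - 6.7798*v + 1.2919)/(2.1904*v^4 - 2.6344*v^3 + 5.1433*v^2 - 2.6166*v + 2.1609)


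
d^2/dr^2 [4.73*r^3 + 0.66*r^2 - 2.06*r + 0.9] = 28.38*r + 1.32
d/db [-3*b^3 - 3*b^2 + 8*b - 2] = -9*b^2 - 6*b + 8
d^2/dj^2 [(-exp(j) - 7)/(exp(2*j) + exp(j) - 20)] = (-exp(4*j) - 27*exp(3*j) - 141*exp(2*j) - 587*exp(j) - 540)*exp(j)/(exp(6*j) + 3*exp(5*j) - 57*exp(4*j) - 119*exp(3*j) + 1140*exp(2*j) + 1200*exp(j) - 8000)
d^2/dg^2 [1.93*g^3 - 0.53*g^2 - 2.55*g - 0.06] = 11.58*g - 1.06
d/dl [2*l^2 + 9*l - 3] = 4*l + 9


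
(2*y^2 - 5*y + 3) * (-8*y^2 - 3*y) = -16*y^4 + 34*y^3 - 9*y^2 - 9*y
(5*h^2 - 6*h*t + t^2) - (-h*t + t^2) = 5*h^2 - 5*h*t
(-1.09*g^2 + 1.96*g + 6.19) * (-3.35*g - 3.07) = 3.6515*g^3 - 3.2197*g^2 - 26.7537*g - 19.0033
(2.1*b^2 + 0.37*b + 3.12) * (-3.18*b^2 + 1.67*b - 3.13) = -6.678*b^4 + 2.3304*b^3 - 15.8767*b^2 + 4.0523*b - 9.7656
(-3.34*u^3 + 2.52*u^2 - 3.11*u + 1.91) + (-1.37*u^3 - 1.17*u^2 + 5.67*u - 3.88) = -4.71*u^3 + 1.35*u^2 + 2.56*u - 1.97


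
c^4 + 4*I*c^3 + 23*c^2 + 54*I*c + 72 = (c - 4*I)*(c - I)*(c + 3*I)*(c + 6*I)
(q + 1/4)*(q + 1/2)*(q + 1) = q^3 + 7*q^2/4 + 7*q/8 + 1/8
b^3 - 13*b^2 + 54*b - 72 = (b - 6)*(b - 4)*(b - 3)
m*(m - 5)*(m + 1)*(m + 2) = m^4 - 2*m^3 - 13*m^2 - 10*m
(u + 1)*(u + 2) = u^2 + 3*u + 2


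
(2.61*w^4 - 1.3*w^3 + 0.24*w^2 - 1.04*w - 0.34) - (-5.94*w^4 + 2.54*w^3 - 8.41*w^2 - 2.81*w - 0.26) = 8.55*w^4 - 3.84*w^3 + 8.65*w^2 + 1.77*w - 0.08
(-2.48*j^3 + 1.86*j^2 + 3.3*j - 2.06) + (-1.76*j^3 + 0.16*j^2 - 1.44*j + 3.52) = -4.24*j^3 + 2.02*j^2 + 1.86*j + 1.46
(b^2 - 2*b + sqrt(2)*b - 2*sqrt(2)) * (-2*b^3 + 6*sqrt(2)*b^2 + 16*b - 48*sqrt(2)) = -2*b^5 + 4*b^4 + 4*sqrt(2)*b^4 - 8*sqrt(2)*b^3 + 28*b^3 - 56*b^2 - 32*sqrt(2)*b^2 - 96*b + 64*sqrt(2)*b + 192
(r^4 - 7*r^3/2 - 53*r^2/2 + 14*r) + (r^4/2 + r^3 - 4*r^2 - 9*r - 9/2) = 3*r^4/2 - 5*r^3/2 - 61*r^2/2 + 5*r - 9/2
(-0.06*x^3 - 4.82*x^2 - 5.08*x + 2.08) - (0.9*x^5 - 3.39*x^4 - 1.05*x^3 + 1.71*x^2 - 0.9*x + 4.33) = -0.9*x^5 + 3.39*x^4 + 0.99*x^3 - 6.53*x^2 - 4.18*x - 2.25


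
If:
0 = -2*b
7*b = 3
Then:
No Solution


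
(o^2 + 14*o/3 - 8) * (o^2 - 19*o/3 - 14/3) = o^4 - 5*o^3/3 - 380*o^2/9 + 260*o/9 + 112/3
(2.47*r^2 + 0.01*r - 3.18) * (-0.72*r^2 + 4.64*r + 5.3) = -1.7784*r^4 + 11.4536*r^3 + 15.427*r^2 - 14.7022*r - 16.854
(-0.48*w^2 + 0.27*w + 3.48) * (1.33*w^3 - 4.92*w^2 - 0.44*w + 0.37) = -0.6384*w^5 + 2.7207*w^4 + 3.5112*w^3 - 17.418*w^2 - 1.4313*w + 1.2876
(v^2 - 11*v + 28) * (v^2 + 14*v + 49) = v^4 + 3*v^3 - 77*v^2 - 147*v + 1372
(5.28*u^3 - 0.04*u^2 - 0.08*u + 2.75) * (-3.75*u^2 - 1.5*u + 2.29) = -19.8*u^5 - 7.77*u^4 + 12.4512*u^3 - 10.2841*u^2 - 4.3082*u + 6.2975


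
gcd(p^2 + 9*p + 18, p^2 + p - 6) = p + 3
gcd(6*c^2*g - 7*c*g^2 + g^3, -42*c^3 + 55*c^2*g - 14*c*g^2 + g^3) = 6*c^2 - 7*c*g + g^2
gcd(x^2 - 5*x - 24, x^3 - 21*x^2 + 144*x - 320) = x - 8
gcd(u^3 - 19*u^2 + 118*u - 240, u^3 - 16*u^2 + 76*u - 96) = u^2 - 14*u + 48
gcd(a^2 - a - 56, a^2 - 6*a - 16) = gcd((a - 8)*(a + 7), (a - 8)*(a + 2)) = a - 8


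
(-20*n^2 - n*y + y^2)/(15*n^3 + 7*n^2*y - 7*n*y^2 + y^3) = (4*n + y)/(-3*n^2 - 2*n*y + y^2)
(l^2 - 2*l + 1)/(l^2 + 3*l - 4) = (l - 1)/(l + 4)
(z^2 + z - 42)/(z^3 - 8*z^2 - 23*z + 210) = (z + 7)/(z^2 - 2*z - 35)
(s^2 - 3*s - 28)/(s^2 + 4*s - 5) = (s^2 - 3*s - 28)/(s^2 + 4*s - 5)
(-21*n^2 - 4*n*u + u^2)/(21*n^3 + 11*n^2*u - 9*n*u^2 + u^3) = (3*n + u)/(-3*n^2 - 2*n*u + u^2)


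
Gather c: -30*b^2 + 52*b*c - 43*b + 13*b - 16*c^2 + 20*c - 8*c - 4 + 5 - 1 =-30*b^2 - 30*b - 16*c^2 + c*(52*b + 12)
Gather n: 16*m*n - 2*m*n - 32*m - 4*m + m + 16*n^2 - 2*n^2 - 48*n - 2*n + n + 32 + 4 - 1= -35*m + 14*n^2 + n*(14*m - 49) + 35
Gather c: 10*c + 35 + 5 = 10*c + 40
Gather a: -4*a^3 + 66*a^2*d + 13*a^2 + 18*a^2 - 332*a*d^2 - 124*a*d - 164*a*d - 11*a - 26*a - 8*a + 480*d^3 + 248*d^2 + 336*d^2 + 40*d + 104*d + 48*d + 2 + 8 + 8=-4*a^3 + a^2*(66*d + 31) + a*(-332*d^2 - 288*d - 45) + 480*d^3 + 584*d^2 + 192*d + 18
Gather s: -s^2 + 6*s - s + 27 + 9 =-s^2 + 5*s + 36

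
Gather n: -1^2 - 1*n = -n - 1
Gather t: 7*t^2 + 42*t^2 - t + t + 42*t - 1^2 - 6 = 49*t^2 + 42*t - 7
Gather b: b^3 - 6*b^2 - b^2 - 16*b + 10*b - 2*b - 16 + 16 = b^3 - 7*b^2 - 8*b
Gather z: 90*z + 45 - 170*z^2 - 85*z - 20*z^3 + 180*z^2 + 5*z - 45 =-20*z^3 + 10*z^2 + 10*z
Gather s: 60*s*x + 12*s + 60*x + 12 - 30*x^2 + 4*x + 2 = s*(60*x + 12) - 30*x^2 + 64*x + 14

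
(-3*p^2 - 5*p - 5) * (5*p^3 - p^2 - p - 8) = -15*p^5 - 22*p^4 - 17*p^3 + 34*p^2 + 45*p + 40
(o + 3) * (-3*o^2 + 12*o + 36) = -3*o^3 + 3*o^2 + 72*o + 108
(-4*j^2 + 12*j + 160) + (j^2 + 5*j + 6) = -3*j^2 + 17*j + 166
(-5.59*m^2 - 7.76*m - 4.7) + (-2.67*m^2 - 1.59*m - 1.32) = -8.26*m^2 - 9.35*m - 6.02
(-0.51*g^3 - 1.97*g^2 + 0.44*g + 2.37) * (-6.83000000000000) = 3.4833*g^3 + 13.4551*g^2 - 3.0052*g - 16.1871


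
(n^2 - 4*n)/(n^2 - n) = (n - 4)/(n - 1)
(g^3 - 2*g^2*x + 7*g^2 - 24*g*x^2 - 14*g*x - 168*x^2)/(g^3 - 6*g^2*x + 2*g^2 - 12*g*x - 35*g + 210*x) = (g + 4*x)/(g - 5)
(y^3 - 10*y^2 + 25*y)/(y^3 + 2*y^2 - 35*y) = (y - 5)/(y + 7)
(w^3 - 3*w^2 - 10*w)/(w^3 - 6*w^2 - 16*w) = (w - 5)/(w - 8)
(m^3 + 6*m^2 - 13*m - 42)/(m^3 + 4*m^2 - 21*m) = (m + 2)/m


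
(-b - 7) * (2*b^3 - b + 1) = -2*b^4 - 14*b^3 + b^2 + 6*b - 7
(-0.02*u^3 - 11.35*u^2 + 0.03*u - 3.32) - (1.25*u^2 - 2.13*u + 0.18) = -0.02*u^3 - 12.6*u^2 + 2.16*u - 3.5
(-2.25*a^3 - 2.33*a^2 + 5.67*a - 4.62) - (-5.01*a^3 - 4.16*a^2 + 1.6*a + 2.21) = 2.76*a^3 + 1.83*a^2 + 4.07*a - 6.83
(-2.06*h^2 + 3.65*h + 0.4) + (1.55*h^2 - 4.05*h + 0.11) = -0.51*h^2 - 0.4*h + 0.51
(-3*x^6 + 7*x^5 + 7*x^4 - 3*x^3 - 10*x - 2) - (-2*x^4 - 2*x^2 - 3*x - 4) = -3*x^6 + 7*x^5 + 9*x^4 - 3*x^3 + 2*x^2 - 7*x + 2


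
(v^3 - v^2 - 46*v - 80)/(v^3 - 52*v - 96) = (v + 5)/(v + 6)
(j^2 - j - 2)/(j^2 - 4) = (j + 1)/(j + 2)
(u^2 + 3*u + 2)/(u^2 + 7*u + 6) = (u + 2)/(u + 6)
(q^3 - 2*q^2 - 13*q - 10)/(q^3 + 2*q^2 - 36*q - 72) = (q^2 - 4*q - 5)/(q^2 - 36)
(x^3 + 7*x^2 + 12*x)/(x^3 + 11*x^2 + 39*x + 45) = x*(x + 4)/(x^2 + 8*x + 15)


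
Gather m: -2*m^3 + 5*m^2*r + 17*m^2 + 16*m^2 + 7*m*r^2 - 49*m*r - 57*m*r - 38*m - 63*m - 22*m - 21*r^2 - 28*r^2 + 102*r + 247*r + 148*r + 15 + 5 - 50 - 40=-2*m^3 + m^2*(5*r + 33) + m*(7*r^2 - 106*r - 123) - 49*r^2 + 497*r - 70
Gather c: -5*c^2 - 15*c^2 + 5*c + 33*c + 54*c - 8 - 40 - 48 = -20*c^2 + 92*c - 96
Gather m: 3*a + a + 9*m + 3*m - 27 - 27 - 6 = 4*a + 12*m - 60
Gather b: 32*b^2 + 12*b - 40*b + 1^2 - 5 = 32*b^2 - 28*b - 4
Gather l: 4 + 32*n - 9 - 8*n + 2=24*n - 3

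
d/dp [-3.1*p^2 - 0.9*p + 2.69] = -6.2*p - 0.9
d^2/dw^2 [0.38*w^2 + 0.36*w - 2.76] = 0.760000000000000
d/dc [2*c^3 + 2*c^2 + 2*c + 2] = 6*c^2 + 4*c + 2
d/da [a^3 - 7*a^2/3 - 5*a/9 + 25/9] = 3*a^2 - 14*a/3 - 5/9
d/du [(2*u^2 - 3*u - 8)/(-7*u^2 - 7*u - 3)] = (-35*u^2 - 124*u - 47)/(49*u^4 + 98*u^3 + 91*u^2 + 42*u + 9)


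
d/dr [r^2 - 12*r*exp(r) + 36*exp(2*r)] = -12*r*exp(r) + 2*r + 72*exp(2*r) - 12*exp(r)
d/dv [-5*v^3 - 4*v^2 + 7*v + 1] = -15*v^2 - 8*v + 7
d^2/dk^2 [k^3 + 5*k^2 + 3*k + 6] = 6*k + 10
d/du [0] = 0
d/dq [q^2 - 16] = 2*q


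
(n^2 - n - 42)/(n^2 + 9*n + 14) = (n^2 - n - 42)/(n^2 + 9*n + 14)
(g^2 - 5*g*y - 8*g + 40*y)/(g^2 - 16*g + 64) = (g - 5*y)/(g - 8)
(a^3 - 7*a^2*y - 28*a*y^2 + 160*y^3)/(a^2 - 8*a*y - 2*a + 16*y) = (a^2 + a*y - 20*y^2)/(a - 2)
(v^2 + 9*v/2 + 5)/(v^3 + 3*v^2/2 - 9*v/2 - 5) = (v + 2)/(v^2 - v - 2)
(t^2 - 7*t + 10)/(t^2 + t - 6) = (t - 5)/(t + 3)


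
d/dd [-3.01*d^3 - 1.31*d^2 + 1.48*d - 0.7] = -9.03*d^2 - 2.62*d + 1.48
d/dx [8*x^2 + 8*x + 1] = 16*x + 8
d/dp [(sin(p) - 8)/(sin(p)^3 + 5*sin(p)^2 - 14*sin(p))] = (-2*sin(p)^3 + 19*sin(p)^2 + 80*sin(p) - 112)*cos(p)/((sin(p) - 2)^2*(sin(p) + 7)^2*sin(p)^2)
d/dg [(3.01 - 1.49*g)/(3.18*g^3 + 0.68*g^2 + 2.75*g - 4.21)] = (9.4764*g^3 - 27.7022*g^2 - 4.0936*g - 2.0046)/(10.1124*g^6 + 4.3248*g^5 + 17.9524*g^4 - 23.0356*g^3 + 1.8369*g^2 - 23.155*g + 17.7241)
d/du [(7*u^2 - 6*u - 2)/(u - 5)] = (7*u^2 - 70*u + 32)/(u^2 - 10*u + 25)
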